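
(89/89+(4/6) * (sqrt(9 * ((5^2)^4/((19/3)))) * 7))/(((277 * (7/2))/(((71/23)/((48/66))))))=781/178388+488125 * sqrt(57)/242098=15.23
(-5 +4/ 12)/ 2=-7/ 3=-2.33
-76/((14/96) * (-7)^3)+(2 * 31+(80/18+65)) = 2873215/21609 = 132.96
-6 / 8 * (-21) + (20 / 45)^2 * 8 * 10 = 10223 / 324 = 31.55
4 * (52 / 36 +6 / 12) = 70 / 9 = 7.78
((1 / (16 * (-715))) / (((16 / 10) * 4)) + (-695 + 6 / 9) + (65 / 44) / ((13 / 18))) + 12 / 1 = -149423875 / 219648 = -680.29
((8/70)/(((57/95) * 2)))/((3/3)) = 2/21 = 0.10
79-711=-632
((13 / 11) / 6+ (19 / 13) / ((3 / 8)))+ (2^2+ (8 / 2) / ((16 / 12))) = 3173 / 286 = 11.09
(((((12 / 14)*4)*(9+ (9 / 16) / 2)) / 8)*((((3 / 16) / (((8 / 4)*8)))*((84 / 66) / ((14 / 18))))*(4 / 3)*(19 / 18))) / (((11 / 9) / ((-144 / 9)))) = -13851 / 9856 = -1.41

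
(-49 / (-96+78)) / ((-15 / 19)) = -931 / 270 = -3.45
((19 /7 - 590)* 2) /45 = -8222 /315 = -26.10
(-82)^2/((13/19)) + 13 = 127925/13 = 9840.38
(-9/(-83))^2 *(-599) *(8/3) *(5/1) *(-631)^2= -257578314120/6889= -37389797.38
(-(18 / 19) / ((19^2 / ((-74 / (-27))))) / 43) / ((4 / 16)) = -592 / 884811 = -0.00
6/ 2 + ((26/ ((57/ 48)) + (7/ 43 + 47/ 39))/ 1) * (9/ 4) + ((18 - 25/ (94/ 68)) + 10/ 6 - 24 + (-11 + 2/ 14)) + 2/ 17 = 7906468393/ 356419518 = 22.18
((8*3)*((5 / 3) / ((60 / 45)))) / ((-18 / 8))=-40 / 3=-13.33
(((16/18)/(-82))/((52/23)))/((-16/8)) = 23/9594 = 0.00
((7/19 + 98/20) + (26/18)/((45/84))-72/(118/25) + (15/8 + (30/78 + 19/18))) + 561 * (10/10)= 8766937597/15738840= 557.03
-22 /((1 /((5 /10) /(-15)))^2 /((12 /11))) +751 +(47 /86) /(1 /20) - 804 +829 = 2537764 /3225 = 786.90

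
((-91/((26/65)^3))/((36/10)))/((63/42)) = -56875/216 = -263.31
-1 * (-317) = 317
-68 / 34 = -2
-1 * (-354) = 354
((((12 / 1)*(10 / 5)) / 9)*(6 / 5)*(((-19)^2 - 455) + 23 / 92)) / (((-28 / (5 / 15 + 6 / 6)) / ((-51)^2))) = 260100 / 7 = 37157.14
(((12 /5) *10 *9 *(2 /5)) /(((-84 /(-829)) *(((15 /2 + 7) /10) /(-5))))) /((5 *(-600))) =4974 /5075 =0.98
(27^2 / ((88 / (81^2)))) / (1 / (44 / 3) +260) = 4782969 / 22886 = 208.99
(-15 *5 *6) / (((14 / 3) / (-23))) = 15525 / 7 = 2217.86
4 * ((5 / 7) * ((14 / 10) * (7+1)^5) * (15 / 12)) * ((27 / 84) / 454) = 184320 / 1589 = 116.00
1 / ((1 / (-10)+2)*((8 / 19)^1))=5 / 4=1.25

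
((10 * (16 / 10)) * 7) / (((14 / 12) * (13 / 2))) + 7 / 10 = 2011 / 130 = 15.47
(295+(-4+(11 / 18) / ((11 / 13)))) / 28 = 5251 / 504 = 10.42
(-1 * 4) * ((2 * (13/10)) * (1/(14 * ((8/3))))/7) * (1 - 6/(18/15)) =39/245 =0.16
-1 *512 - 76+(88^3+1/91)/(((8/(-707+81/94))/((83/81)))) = -341656172416619/5542992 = -61637500.54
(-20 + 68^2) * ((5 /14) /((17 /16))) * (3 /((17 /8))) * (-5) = -22099200 /2023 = -10923.97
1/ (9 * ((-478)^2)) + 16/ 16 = 1.00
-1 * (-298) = 298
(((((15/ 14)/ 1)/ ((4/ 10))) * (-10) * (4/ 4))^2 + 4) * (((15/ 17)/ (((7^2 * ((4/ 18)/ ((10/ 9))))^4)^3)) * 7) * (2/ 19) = 517855224609375/ 866330328302921325921322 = 0.00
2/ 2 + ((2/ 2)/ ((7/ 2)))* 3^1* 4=31/ 7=4.43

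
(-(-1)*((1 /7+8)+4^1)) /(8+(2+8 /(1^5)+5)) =85 /161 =0.53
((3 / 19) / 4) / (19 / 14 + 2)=21 / 1786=0.01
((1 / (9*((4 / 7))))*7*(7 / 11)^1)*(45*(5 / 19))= 8575 / 836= 10.26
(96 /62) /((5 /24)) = 1152 /155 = 7.43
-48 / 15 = -16 / 5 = -3.20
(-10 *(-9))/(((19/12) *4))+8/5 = 1502/95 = 15.81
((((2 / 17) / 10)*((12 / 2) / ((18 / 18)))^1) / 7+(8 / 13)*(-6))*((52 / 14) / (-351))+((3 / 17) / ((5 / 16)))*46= 12677452 / 487305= 26.02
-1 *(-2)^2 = -4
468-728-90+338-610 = -622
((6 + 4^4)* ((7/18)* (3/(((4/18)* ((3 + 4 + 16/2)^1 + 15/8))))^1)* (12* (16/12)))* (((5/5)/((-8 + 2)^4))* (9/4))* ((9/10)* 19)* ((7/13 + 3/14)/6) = 340993/70200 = 4.86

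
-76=-76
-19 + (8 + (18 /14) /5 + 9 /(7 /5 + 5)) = -10457 /1120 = -9.34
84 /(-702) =-14 /117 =-0.12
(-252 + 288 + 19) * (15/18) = 275/6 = 45.83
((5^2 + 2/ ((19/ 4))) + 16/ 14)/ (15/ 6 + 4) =4.09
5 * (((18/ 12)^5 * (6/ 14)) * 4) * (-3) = -10935/ 56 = -195.27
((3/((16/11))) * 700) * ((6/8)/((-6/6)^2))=17325/16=1082.81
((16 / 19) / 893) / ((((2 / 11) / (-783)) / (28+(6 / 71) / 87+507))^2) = 428148793211316804 / 85530647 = 5005793925.67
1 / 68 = 0.01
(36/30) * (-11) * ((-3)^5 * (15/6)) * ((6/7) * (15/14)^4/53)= 1217885625/7126168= 170.90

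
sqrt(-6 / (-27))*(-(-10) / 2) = 5*sqrt(2) / 3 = 2.36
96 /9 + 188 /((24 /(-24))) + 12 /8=-1055 /6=-175.83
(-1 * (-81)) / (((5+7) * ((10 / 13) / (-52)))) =-4563 / 10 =-456.30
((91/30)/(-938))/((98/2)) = -13/196980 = -0.00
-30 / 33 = -10 / 11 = -0.91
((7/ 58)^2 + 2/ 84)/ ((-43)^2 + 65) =2711/ 135212616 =0.00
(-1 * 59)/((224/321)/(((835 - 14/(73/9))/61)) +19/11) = -12672444741/381968263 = -33.18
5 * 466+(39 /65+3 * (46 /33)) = 128413 /55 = 2334.78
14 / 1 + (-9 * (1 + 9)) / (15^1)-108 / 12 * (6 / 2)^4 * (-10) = 7298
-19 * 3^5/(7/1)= -4617/7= -659.57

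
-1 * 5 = -5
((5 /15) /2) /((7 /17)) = 17 /42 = 0.40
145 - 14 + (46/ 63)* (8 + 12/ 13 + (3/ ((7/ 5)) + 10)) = 93245/ 637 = 146.38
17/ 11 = 1.55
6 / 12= 1 / 2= 0.50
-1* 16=-16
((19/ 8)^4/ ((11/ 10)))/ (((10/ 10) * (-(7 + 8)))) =-130321/ 67584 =-1.93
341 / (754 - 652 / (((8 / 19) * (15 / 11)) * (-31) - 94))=3983903 / 8877116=0.45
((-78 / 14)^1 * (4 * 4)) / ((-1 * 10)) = 312 / 35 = 8.91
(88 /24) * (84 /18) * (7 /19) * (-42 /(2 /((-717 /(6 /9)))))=142381.11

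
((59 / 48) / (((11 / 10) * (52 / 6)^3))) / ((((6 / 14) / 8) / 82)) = 253995 / 96668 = 2.63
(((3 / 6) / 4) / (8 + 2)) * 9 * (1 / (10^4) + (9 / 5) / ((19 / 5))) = 810171 / 15200000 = 0.05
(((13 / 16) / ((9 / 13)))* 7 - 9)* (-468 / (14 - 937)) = -0.40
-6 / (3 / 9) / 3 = -6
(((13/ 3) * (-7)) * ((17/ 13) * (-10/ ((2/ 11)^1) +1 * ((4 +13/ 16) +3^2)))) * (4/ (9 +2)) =78421/ 132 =594.10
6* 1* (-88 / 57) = -176 / 19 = -9.26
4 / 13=0.31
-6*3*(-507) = 9126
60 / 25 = 12 / 5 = 2.40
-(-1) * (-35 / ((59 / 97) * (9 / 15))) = -16975 / 177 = -95.90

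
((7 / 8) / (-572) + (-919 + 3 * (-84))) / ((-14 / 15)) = 80377545 / 64064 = 1254.64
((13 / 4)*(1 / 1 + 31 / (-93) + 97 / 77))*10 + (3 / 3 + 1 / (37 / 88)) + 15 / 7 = 1164605 / 17094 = 68.13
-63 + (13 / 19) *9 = -1080 / 19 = -56.84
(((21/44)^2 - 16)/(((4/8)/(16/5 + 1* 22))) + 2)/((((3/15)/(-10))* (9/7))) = 67160275/2178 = 30835.76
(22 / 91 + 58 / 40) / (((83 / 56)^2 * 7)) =49264 / 447785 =0.11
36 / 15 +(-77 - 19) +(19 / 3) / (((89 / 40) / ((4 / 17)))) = -2109052 / 22695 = -92.93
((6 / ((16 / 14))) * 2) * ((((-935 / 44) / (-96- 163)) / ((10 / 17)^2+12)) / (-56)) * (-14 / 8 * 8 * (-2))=-73695 / 2112256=-0.03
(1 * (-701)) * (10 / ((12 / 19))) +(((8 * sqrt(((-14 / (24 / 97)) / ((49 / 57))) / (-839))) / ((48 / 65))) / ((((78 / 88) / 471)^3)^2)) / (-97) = -135838846923743344071680 * sqrt(10823939) / 634555702599 - 66595 / 6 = -704282509521073.73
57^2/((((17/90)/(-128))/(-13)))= 486570240/17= 28621778.82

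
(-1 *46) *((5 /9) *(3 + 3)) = -460 /3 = -153.33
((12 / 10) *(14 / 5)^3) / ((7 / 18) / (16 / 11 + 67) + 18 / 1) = 223153056 / 152530625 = 1.46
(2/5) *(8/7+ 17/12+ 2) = 383/210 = 1.82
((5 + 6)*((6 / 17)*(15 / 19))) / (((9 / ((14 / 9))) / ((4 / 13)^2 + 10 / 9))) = 2824360 / 4421547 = 0.64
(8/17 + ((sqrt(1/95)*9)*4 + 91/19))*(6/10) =108*sqrt(95)/475 + 5097/1615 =5.37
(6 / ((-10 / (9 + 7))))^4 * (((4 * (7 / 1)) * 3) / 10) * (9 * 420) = 168552824832 / 625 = 269684519.73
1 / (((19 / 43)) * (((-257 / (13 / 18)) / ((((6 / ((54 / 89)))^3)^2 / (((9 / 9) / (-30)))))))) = 1389062708235995 / 7785079209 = 178426.28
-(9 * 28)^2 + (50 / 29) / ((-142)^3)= -2636538496729 / 41517676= -63504.00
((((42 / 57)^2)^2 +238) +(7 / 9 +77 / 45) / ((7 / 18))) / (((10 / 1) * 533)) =79722171 / 1736527325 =0.05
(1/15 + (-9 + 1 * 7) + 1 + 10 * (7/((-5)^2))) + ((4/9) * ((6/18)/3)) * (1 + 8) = 104/45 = 2.31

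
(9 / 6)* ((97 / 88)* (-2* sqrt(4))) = -291 / 44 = -6.61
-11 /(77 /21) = -3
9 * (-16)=-144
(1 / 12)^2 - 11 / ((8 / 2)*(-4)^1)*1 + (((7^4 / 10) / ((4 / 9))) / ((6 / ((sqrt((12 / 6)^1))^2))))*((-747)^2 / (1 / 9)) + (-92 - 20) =325566404917 / 360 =904351124.77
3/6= 1/2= 0.50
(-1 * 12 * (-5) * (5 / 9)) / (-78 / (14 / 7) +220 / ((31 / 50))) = 3100 / 29373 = 0.11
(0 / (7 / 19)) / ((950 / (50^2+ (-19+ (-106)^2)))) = 0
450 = 450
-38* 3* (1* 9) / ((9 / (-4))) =456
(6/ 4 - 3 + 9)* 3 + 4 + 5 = 63/ 2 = 31.50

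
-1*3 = -3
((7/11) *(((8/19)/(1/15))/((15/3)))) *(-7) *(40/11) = -47040/2299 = -20.46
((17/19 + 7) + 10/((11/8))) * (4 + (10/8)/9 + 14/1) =1035005/3762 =275.12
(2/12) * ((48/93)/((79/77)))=616/7347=0.08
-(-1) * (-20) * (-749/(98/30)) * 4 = 128400/7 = 18342.86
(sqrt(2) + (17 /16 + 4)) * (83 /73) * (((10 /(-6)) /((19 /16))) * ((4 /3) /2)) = -7470 /1387 - 13280 * sqrt(2) /12483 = -6.89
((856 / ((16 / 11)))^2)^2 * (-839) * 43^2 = -2977177467144083951 / 16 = -186073591696505246.94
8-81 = -73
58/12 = 29/6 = 4.83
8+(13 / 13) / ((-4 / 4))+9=16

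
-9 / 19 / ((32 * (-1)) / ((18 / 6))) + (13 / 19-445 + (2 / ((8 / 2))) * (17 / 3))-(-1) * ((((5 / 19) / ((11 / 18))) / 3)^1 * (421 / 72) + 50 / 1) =-7836973 / 20064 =-390.60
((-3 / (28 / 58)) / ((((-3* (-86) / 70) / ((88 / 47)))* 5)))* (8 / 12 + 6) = -25520 / 6063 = -4.21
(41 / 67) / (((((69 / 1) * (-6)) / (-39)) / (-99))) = -17589 / 3082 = -5.71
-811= -811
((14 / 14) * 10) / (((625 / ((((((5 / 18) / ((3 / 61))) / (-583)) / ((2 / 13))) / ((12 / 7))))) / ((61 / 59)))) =-338611 / 557231400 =-0.00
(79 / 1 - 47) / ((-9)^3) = -32 / 729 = -0.04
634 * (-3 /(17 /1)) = -1902 /17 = -111.88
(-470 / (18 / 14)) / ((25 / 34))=-22372 / 45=-497.16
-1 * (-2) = 2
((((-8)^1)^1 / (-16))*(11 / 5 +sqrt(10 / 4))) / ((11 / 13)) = 13*sqrt(10) / 44 +13 / 10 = 2.23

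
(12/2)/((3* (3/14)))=28/3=9.33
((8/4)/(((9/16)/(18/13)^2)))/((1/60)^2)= 4147200/169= 24539.64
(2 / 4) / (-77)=-1 / 154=-0.01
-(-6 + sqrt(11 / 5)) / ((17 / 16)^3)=3.77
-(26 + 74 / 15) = -464 / 15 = -30.93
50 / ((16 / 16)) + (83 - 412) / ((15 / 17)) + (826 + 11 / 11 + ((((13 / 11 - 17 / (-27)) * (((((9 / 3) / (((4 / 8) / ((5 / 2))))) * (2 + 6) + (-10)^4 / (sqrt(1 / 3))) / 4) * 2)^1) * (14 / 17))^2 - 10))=11346204800000 * sqrt(3) / 8497467 + 7091739380552468 / 42487335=169226909.54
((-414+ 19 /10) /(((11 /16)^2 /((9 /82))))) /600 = -98904 /620125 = -0.16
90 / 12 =15 / 2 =7.50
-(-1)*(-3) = -3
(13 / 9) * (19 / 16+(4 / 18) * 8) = 5551 / 1296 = 4.28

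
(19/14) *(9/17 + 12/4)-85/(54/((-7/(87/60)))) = 1154360/93177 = 12.39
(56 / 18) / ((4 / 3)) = 7 / 3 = 2.33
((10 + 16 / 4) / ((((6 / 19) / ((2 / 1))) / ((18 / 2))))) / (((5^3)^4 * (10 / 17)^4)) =33324879 / 1220703125000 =0.00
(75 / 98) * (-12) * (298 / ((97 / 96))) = -12873600 / 4753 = -2708.52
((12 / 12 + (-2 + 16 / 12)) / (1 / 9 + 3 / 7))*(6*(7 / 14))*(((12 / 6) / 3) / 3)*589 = 4123 / 17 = 242.53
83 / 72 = 1.15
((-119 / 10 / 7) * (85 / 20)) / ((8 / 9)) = -2601 / 320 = -8.13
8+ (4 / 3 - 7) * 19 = -299 / 3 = -99.67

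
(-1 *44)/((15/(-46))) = 2024/15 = 134.93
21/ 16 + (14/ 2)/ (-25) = 413/ 400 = 1.03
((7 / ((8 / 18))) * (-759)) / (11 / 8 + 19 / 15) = -1434510 / 317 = -4525.27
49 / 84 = 7 / 12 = 0.58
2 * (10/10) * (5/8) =1.25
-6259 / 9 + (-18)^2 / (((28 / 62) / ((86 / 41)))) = 2090695 / 2583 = 809.41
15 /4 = 3.75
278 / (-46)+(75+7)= 1747 / 23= 75.96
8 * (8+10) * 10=1440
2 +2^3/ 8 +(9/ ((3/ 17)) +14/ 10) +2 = 57.40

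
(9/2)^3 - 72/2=441/8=55.12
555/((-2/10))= -2775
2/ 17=0.12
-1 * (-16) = 16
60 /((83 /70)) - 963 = -75729 /83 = -912.40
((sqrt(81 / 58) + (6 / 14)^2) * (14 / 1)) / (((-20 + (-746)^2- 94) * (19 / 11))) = 9 / 3363703 + 9 * sqrt(58) / 3981526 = 0.00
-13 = -13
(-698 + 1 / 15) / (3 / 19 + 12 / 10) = -198911 / 387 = -513.98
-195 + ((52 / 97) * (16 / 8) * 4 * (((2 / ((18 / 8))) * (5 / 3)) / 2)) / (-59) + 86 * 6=49592921 / 154521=320.95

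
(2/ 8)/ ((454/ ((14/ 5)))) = 0.00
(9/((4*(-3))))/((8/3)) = -0.28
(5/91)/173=5/15743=0.00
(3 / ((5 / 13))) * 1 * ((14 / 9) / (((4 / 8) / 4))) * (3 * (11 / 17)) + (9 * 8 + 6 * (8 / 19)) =424664 / 1615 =262.95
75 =75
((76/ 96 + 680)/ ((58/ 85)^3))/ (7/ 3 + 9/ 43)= 431470100125/ 511973888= 842.76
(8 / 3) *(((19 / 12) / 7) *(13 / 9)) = 494 / 567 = 0.87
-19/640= -0.03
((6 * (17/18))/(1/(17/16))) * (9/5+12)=6647/80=83.09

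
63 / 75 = 21 / 25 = 0.84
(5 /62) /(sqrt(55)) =sqrt(55) /682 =0.01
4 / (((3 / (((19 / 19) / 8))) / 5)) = 5 / 6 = 0.83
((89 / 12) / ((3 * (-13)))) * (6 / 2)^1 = -89 / 156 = -0.57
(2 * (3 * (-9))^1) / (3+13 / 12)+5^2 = 577 / 49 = 11.78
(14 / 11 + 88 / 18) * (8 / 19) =4880 / 1881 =2.59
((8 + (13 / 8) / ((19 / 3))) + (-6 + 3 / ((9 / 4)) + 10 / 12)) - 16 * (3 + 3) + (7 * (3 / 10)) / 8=-91.31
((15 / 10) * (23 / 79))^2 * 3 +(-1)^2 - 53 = -1283845 / 24964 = -51.43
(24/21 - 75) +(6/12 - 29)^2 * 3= 66161/28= 2362.89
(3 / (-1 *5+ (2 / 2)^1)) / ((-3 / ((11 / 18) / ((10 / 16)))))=11 / 45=0.24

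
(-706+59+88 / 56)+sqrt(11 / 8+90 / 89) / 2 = -4518 / 7+sqrt(302422) / 712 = -644.66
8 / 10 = 4 / 5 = 0.80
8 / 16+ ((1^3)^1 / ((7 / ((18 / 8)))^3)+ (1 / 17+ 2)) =2.59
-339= -339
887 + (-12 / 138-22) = 19893 / 23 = 864.91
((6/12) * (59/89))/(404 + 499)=0.00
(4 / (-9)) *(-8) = 32 / 9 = 3.56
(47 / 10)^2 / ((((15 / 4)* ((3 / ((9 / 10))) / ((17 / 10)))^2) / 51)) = 97675353 / 1250000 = 78.14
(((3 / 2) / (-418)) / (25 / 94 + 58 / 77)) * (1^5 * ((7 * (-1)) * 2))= 2303 / 46721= 0.05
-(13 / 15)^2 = -0.75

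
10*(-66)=-660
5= 5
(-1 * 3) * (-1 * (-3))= -9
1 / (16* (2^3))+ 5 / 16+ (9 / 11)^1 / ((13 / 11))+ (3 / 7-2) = -6509 / 11648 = -0.56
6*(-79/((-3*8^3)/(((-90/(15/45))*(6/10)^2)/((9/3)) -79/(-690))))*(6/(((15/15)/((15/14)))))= -5279649/82432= -64.05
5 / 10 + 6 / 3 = 5 / 2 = 2.50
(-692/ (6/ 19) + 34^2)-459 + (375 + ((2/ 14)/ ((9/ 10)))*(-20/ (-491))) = -34624138/ 30933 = -1119.33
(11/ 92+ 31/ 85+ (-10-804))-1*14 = -6471173/ 7820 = -827.52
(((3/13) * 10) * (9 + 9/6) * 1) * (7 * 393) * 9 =7799085/13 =599929.62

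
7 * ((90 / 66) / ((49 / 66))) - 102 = -624 / 7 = -89.14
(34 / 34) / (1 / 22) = 22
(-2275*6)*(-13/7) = 25350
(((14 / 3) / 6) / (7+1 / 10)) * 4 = 280 / 639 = 0.44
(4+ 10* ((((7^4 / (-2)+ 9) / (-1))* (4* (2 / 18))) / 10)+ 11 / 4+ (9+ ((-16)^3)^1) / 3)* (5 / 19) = -148685 / 684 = -217.38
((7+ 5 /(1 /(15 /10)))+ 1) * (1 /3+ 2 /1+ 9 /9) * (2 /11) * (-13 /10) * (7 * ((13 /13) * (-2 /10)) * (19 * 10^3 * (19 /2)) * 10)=1018381000 /33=30860030.30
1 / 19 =0.05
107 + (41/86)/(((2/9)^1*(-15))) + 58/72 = 208327/1935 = 107.66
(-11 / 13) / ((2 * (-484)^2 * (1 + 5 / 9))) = -9 / 7751744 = -0.00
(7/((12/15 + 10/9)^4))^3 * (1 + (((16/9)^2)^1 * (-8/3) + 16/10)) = -137835981084211962890625/163674647745587512938496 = -0.84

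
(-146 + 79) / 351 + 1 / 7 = -118 / 2457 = -0.05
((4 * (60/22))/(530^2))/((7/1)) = 6/1081465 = 0.00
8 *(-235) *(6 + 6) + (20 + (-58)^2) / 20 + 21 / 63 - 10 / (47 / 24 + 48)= -402696143 / 17985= -22390.67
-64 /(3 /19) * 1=-1216 /3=-405.33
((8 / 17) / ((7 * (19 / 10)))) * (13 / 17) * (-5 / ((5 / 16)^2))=-53248 / 38437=-1.39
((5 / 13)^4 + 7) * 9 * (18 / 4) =8122356 / 28561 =284.39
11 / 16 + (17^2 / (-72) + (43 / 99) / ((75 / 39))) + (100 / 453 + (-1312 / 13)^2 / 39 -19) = 239.29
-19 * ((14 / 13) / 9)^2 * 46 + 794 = 10697762 / 13689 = 781.49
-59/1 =-59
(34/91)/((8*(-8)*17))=-1/2912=-0.00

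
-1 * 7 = -7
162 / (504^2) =1 / 1568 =0.00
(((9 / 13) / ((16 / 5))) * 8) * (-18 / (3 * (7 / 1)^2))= -135 / 637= -0.21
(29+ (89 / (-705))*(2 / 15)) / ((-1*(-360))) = 306497 / 3807000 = 0.08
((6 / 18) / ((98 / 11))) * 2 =11 / 147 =0.07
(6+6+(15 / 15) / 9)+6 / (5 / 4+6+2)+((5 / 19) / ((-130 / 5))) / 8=16790383 / 1316016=12.76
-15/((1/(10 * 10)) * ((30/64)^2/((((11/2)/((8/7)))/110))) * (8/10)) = -1120/3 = -373.33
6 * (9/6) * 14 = 126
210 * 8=1680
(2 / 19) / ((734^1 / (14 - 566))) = -552 / 6973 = -0.08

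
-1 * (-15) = 15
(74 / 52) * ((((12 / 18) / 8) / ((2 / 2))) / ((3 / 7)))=259 / 936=0.28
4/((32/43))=43/8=5.38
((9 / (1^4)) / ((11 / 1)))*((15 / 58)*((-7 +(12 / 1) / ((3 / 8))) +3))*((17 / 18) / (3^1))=1.87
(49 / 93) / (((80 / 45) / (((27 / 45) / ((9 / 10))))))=49 / 248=0.20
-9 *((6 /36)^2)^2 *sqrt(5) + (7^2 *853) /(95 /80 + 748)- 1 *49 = 81389 /11987- sqrt(5) /144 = 6.77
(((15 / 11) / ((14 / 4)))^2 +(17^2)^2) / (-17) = -495196909 / 100793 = -4913.01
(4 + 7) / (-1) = -11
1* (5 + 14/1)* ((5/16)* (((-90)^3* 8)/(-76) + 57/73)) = 532175415/1168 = 455629.64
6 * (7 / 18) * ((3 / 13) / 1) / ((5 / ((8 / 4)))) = 14 / 65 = 0.22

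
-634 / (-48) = 317 / 24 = 13.21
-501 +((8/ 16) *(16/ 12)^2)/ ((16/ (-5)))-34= -9635/ 18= -535.28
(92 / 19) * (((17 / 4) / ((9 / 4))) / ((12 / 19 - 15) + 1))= -782 / 1143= -0.68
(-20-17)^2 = 1369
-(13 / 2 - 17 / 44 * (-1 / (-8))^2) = -18287 / 2816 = -6.49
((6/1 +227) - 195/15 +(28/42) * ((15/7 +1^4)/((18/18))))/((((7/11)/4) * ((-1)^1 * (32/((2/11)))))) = -1166/147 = -7.93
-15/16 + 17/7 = 167/112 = 1.49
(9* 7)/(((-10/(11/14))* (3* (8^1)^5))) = -33/655360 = -0.00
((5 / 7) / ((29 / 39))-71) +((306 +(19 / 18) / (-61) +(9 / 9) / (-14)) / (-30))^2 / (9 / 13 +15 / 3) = -1476773513001847 / 28524168678600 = -51.77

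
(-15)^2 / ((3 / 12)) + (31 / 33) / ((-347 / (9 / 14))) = 48094107 / 53438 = 900.00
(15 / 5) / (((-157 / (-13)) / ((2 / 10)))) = 0.05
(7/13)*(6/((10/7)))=147/65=2.26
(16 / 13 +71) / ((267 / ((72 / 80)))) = 2817 / 11570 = 0.24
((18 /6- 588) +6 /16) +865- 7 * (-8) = 2691 /8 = 336.38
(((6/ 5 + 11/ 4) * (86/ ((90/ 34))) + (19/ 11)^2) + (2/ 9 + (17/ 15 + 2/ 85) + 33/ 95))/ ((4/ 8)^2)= 1559892838/ 2931225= 532.16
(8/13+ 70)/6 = 153/13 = 11.77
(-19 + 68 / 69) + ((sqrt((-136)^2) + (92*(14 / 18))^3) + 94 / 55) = 337979210323 / 922185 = 366498.27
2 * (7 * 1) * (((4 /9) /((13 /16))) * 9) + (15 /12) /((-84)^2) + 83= 55742465 /366912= 151.92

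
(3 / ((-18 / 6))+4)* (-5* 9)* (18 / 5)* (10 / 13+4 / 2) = -17496 / 13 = -1345.85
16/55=0.29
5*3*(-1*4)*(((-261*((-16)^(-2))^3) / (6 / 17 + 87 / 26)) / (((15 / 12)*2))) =57681 / 571473920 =0.00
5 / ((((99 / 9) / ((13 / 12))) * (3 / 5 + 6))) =0.07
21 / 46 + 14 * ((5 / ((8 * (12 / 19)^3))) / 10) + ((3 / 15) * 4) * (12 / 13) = 96476011 / 20666880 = 4.67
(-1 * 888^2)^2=621801639936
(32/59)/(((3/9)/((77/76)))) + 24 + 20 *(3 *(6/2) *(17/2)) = 1743882/1121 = 1555.65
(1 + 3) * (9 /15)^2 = 36 /25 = 1.44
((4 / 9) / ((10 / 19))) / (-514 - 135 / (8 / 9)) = -304 / 239715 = -0.00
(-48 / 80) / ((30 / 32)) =-16 / 25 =-0.64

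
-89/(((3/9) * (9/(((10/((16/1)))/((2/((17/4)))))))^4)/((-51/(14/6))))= 78979545625/28538044416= 2.77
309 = 309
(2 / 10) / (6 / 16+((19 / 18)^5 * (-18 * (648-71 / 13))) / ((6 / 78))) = -104976 / 103414077905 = -0.00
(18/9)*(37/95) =74/95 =0.78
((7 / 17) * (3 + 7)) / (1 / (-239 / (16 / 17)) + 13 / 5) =83650 / 52739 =1.59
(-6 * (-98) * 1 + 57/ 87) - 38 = 15969/ 29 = 550.66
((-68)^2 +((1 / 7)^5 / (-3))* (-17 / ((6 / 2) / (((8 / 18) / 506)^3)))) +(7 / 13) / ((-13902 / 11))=71062573054290399219269 / 15368204931240835674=4624.00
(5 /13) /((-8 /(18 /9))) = -5 /52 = -0.10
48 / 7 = 6.86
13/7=1.86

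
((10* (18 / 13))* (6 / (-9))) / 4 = -30 / 13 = -2.31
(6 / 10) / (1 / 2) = 1.20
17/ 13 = 1.31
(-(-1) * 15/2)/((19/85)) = 1275/38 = 33.55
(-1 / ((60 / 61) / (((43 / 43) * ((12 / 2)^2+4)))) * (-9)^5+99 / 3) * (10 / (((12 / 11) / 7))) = 308174405 / 2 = 154087202.50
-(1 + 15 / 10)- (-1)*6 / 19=-83 / 38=-2.18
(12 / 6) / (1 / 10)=20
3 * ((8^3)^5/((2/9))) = 474989023199232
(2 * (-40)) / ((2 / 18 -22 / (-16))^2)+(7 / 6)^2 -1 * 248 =-116585591 / 412164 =-282.86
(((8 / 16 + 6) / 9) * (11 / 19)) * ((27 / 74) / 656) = 429 / 1844672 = 0.00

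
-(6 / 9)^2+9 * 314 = 25430 / 9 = 2825.56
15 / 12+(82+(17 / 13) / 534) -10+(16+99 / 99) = 1253065 / 13884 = 90.25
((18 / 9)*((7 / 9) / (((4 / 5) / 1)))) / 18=35 / 324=0.11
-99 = -99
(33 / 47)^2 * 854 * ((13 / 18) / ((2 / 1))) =152.03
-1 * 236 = -236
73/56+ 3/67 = 5059/3752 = 1.35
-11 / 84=-0.13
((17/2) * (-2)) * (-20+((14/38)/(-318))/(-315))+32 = 101143063/271890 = 372.00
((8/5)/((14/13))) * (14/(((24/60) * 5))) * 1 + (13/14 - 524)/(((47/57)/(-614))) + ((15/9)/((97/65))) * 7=186459953338/478695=389517.24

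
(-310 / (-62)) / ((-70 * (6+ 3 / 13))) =-13 / 1134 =-0.01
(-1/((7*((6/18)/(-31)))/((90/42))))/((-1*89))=-1395/4361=-0.32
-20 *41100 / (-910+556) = 137000 / 59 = 2322.03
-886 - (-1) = -885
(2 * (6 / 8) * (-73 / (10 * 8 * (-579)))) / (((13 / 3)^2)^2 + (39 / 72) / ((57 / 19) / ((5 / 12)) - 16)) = 65043 / 9699906905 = 0.00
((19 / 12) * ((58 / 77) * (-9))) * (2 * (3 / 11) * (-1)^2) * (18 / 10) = -44631 / 4235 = -10.54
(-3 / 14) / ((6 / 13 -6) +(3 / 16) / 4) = 416 / 10661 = 0.04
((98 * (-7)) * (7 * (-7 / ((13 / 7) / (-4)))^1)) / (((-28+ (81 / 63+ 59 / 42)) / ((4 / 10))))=79060128 / 69095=1144.22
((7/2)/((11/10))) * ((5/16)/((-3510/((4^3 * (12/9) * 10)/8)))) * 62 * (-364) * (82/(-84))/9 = -1779400/24057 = -73.97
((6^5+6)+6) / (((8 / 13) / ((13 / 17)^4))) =722907471 / 167042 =4327.70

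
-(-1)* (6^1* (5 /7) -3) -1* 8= -47 /7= -6.71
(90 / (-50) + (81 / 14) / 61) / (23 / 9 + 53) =-65529 / 2135000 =-0.03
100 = 100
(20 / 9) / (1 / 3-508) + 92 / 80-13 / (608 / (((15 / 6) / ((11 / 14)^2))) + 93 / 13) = 48662190299 / 45779278260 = 1.06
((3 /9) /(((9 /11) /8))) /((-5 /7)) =-616 /135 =-4.56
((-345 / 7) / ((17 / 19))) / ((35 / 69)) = -90459 / 833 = -108.59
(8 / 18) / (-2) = -2 / 9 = -0.22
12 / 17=0.71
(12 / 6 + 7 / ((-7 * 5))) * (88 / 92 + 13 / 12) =1689 / 460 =3.67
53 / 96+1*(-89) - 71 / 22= -96809 / 1056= -91.68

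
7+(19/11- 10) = -14/11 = -1.27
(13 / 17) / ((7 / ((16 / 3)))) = 208 / 357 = 0.58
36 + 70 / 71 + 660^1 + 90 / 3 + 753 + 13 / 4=421239 / 284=1483.24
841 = 841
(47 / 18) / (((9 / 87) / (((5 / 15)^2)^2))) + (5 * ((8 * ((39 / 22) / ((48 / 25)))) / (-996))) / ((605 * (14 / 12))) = 4215380797 / 13529849256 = 0.31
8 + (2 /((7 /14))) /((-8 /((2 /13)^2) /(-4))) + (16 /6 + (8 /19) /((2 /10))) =123488 /9633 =12.82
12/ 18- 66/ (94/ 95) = -66.04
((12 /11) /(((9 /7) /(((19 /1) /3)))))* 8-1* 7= 3563 /99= 35.99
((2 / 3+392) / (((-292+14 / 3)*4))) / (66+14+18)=-589 / 168952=-0.00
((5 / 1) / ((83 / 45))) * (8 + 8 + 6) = 4950 / 83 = 59.64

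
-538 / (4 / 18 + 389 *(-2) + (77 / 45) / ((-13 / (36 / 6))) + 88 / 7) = 1101555 / 1568377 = 0.70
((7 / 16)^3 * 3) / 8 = 1029 / 32768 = 0.03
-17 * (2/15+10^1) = -2584/15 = -172.27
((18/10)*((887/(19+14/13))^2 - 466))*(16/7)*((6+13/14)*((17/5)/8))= 6676443167/370881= 18001.58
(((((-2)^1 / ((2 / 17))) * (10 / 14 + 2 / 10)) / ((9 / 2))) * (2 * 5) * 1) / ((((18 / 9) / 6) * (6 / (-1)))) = 1088 / 63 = 17.27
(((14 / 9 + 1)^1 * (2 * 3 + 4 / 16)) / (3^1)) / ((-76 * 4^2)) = -575 / 131328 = -0.00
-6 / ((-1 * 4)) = 3 / 2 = 1.50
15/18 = 5/6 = 0.83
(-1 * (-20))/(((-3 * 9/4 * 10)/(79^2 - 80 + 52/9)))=-444008/243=-1827.19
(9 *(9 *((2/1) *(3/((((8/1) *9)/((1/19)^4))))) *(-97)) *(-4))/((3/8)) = 6984/130321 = 0.05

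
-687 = -687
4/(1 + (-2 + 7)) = 2/3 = 0.67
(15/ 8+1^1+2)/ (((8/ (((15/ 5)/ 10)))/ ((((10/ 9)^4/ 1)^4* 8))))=1625000000000000/ 205891132094649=7.89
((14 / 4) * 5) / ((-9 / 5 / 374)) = -32725 / 9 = -3636.11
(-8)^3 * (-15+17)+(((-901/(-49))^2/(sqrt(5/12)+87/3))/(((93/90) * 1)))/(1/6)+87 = -652634796049/750785497 -292248360 * sqrt(15)/750785497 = -870.78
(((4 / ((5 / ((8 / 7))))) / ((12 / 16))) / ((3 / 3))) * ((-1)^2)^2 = 128 / 105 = 1.22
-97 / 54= -1.80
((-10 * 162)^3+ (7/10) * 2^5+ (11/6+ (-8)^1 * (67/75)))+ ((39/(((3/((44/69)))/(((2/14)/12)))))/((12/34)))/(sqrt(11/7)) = -637729197437/150+ 221 * sqrt(77)/8694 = -4251527982.69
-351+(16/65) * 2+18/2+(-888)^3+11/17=-773751291211/1105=-700227412.86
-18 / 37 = -0.49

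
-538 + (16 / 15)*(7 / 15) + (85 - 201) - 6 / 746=-653.51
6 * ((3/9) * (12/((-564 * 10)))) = -1/235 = -0.00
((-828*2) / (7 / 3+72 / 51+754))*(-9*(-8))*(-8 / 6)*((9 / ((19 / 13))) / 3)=316203264 / 734255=430.65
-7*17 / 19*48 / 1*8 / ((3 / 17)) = -258944 / 19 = -13628.63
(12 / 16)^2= 9 / 16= 0.56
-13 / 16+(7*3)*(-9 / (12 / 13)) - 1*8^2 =-4313 / 16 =-269.56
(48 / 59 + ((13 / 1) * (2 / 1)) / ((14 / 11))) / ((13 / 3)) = 4.90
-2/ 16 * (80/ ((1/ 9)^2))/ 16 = -405/ 8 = -50.62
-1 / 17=-0.06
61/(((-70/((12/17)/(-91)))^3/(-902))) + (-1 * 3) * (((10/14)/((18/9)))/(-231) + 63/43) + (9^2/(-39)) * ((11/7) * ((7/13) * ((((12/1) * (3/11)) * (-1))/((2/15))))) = 5818166961055648733/150164132167299250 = 38.75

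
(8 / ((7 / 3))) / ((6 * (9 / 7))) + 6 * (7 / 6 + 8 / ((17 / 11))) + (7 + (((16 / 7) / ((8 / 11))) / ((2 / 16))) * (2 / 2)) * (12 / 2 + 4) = 385487 / 1071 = 359.93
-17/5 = -3.40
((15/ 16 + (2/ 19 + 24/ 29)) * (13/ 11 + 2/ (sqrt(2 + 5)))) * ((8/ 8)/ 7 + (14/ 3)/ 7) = 280313 * sqrt(7)/ 647976 + 331279/ 185136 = 2.93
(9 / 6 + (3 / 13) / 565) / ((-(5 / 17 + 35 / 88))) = -1831852 / 844675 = -2.17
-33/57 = -11/19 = -0.58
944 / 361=2.61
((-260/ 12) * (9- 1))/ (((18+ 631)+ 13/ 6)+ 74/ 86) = -44720/ 168223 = -0.27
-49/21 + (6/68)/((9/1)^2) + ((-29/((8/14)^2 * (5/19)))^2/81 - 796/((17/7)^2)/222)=7778321428693/5543251200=1403.21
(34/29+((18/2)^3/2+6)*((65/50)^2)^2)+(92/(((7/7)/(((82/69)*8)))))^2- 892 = 3994391685961/5220000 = 765209.14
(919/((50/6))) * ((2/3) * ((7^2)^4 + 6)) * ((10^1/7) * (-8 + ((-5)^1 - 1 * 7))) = -84765722128/7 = -12109388875.43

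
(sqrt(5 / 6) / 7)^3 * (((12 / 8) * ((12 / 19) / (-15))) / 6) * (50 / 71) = -25 * sqrt(30) / 8328726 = -0.00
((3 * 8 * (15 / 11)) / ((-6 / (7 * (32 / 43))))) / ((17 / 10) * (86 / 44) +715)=-89600 / 2265111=-0.04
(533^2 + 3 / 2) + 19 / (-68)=19318135 / 68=284090.22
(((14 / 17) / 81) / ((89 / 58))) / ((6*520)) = 203 / 95591340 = 0.00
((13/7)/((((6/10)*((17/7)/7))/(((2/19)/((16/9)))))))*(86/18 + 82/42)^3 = 619328320/3845961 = 161.03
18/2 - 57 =-48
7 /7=1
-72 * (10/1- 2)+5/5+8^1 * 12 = -479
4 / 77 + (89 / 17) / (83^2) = 475305 / 9017701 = 0.05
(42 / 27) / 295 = 14 / 2655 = 0.01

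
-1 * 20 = -20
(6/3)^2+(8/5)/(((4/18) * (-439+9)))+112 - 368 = -252.02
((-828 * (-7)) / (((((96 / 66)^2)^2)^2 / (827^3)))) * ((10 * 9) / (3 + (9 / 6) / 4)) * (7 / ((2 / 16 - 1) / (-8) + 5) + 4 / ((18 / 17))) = 246442311017888533037875 / 10972299264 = 22460407348390.80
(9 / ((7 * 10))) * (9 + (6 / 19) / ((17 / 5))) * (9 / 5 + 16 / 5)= 26433 / 4522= 5.85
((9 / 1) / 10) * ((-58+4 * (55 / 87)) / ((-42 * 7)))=2413 / 14210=0.17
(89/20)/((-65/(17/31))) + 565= 22767987/40300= 564.96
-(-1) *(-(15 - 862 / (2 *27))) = 26 / 27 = 0.96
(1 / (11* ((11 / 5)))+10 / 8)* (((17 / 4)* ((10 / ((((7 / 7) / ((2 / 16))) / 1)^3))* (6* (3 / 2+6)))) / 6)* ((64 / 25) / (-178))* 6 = -0.07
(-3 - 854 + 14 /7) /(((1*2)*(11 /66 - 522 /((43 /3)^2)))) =4742685 /26339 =180.06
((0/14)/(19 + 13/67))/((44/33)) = 0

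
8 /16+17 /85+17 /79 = 723 /790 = 0.92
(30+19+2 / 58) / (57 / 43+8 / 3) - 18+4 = -25652 / 14935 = -1.72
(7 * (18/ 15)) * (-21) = -882/ 5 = -176.40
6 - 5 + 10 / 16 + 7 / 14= 17 / 8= 2.12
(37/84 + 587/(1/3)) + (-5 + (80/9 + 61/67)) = 29821193/16884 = 1766.24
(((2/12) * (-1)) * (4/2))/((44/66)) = -1/2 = -0.50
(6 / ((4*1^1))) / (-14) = -3 / 28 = -0.11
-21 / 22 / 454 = -21 / 9988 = -0.00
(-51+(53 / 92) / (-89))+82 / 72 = -1837421 / 36846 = -49.87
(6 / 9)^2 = 4 / 9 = 0.44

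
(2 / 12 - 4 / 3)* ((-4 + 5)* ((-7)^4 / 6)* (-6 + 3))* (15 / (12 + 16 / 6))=252105 / 176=1432.41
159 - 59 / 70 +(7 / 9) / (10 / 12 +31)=6344663 / 40110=158.18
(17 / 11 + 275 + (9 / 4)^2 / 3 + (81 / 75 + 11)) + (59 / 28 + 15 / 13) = 117547007 / 400400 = 293.57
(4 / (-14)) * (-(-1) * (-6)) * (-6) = -72 / 7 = -10.29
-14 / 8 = -7 / 4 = -1.75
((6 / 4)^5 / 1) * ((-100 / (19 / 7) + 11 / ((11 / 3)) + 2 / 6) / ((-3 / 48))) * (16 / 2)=618840 / 19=32570.53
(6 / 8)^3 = 27 / 64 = 0.42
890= 890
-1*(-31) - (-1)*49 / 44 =32.11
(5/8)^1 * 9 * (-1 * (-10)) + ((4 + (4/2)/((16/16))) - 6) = 225/4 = 56.25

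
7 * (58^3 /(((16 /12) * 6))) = 170723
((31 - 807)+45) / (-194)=731 / 194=3.77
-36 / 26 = -18 / 13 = -1.38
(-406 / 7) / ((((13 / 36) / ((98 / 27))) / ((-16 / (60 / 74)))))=6729856 / 585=11504.03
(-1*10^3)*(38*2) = -76000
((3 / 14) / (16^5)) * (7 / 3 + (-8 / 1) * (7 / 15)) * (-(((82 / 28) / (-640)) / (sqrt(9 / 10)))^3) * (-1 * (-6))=-68921 * sqrt(10) / 1131397464981504000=-0.00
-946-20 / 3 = -2858 / 3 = -952.67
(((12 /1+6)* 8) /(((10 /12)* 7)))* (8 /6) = 1152 /35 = 32.91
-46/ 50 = -23/ 25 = -0.92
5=5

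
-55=-55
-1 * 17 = -17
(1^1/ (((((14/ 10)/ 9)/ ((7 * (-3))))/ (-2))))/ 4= 135/ 2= 67.50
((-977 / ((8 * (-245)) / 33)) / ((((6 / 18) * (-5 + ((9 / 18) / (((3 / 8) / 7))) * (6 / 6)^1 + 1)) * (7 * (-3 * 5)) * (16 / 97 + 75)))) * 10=-9382131 / 800260160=-0.01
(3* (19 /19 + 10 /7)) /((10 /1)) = 51 /70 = 0.73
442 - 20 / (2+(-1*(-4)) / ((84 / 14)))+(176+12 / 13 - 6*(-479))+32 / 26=90653 / 26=3486.65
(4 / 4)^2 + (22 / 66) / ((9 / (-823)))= -796 / 27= -29.48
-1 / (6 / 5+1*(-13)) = 5 / 59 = 0.08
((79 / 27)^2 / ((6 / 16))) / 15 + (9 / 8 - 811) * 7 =-1487405741 / 262440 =-5667.60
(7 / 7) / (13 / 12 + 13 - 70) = -12 / 671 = -0.02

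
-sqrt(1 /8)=-sqrt(2) /4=-0.35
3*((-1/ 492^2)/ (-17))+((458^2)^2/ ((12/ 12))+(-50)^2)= 60355910919700417/ 1371696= 44000938196.00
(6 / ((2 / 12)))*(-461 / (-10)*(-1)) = -8298 / 5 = -1659.60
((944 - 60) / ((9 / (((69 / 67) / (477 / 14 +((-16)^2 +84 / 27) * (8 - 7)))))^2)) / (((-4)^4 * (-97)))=-3032757 / 559254769189904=-0.00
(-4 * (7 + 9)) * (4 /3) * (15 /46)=-640 /23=-27.83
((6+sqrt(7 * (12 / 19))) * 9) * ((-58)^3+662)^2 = 680594445000 * sqrt(399) / 19+2041783335000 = 2757302460856.48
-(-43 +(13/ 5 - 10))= 252/ 5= 50.40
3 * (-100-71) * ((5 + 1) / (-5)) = 3078 / 5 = 615.60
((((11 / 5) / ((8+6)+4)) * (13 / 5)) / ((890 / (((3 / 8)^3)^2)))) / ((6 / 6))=11583 / 11665408000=0.00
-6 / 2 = -3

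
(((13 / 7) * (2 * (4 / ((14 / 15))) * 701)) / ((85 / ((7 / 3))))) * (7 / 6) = 18226 / 51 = 357.37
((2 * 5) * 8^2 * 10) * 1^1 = 6400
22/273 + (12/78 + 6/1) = 1702/273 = 6.23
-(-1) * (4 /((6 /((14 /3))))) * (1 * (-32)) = -896 /9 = -99.56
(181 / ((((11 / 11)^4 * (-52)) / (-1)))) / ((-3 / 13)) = -181 / 12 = -15.08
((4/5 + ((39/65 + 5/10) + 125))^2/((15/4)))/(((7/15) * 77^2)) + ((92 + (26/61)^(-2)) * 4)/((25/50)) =137051512959/175350175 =781.59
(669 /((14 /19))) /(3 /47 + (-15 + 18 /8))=-398278 /5565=-71.57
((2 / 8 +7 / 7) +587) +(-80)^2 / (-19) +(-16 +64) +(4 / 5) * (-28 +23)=22451 / 76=295.41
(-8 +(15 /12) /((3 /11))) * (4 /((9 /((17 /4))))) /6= -1.08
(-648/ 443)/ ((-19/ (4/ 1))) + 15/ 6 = 47269/ 16834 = 2.81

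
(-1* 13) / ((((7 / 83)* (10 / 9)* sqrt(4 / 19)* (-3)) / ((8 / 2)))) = 3237* sqrt(19) / 35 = 403.14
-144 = -144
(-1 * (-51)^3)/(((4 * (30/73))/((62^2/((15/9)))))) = 9305865603/50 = 186117312.06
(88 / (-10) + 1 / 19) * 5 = -831 / 19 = -43.74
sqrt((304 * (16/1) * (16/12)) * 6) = 32 * sqrt(38) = 197.26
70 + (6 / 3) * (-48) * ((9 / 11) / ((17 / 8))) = 33.04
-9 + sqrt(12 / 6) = -9 + sqrt(2) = -7.59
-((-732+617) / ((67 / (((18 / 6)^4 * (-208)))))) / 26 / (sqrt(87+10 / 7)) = -74520 * sqrt(4333) / 41473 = -118.28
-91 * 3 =-273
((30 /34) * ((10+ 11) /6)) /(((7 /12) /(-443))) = -39870 /17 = -2345.29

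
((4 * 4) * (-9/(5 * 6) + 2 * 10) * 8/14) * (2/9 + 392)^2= 15710702720/567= 27708470.41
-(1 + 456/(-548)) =-23/137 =-0.17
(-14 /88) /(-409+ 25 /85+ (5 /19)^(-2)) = 2975 /7372772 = 0.00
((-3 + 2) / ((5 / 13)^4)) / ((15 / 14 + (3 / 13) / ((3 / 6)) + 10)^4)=-31337111377936 / 12131926532250625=-0.00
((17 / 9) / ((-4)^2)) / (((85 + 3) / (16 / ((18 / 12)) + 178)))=4811 / 19008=0.25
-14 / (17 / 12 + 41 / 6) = -1.70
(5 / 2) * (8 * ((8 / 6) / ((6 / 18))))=80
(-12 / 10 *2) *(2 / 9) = -8 / 15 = -0.53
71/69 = 1.03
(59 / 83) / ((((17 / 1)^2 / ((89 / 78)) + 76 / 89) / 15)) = 78765 / 1877294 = 0.04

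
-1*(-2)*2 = 4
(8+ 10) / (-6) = -3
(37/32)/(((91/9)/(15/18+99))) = 66489/5824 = 11.42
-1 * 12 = -12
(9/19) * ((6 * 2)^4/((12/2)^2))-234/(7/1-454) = 773898/2831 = 273.37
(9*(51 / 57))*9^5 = 9034497 / 19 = 475499.84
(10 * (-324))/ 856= -405/ 107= -3.79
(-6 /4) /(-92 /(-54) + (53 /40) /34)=-55080 /63991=-0.86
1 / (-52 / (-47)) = 47 / 52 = 0.90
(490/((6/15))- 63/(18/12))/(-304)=-1183/304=-3.89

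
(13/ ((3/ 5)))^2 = 4225/ 9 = 469.44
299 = 299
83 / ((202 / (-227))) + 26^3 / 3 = 3493829 / 606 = 5765.39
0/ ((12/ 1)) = 0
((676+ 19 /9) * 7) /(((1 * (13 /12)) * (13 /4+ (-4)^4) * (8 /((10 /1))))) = 50260 /2379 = 21.13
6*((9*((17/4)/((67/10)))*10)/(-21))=-7650/469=-16.31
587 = 587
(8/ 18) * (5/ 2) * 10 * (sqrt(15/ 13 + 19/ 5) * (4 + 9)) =20 * sqrt(20930)/ 9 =321.49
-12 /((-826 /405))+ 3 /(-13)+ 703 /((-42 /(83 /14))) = -42204199 /450996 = -93.58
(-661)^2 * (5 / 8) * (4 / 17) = 2184605 / 34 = 64253.09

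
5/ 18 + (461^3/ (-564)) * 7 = -2057415331/ 1692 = -1215966.51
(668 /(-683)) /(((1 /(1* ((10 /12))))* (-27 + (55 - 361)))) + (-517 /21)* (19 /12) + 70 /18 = -670367599 /19104876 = -35.09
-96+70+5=-21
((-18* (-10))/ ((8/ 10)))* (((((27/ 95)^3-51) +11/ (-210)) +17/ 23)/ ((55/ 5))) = -124954921191/ 121472890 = -1028.67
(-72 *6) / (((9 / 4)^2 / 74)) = -18944 / 3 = -6314.67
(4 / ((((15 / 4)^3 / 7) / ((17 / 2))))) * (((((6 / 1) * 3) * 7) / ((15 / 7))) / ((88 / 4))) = 746368 / 61875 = 12.06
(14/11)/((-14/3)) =-3/11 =-0.27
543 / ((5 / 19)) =10317 / 5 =2063.40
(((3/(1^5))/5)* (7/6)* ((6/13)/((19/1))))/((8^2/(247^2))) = 5187/320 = 16.21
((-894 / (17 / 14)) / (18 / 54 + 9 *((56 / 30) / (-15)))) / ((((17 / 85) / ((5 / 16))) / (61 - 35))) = 76269375 / 2006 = 38020.63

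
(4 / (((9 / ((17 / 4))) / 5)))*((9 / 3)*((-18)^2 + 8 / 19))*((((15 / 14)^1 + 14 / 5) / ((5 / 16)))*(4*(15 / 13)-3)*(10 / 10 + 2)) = 681541152 / 1235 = 551855.18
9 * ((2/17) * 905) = 16290/17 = 958.24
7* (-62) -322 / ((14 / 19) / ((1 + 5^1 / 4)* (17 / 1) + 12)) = -89573 / 4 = -22393.25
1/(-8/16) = -2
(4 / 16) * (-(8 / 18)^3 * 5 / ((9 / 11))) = -880 / 6561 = -0.13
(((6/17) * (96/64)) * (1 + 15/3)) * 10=540/17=31.76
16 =16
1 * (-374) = -374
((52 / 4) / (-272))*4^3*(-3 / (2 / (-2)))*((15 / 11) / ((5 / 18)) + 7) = -20436 / 187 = -109.28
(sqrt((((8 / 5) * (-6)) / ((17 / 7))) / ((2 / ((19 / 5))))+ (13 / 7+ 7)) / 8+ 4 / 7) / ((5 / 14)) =sqrt(476714) / 1700+ 8 / 5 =2.01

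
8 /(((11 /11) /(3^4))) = 648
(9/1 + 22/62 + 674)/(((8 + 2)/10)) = 21184/31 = 683.35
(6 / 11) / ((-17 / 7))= -0.22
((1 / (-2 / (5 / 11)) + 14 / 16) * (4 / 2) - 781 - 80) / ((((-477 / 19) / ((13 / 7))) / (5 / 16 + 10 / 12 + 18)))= 318017193 / 261184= 1217.60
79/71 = 1.11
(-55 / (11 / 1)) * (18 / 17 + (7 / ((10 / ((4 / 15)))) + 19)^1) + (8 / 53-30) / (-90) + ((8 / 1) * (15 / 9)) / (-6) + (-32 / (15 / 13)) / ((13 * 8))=-465748 / 4505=-103.38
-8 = -8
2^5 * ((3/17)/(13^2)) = 96/2873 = 0.03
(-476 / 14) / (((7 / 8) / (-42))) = 1632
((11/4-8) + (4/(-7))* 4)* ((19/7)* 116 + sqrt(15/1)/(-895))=-116261/49 + 211* sqrt(15)/25060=-2372.64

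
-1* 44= -44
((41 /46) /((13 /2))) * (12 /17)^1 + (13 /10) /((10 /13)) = 908227 /508300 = 1.79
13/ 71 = 0.18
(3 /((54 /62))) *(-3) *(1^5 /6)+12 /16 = -35 /36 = -0.97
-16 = -16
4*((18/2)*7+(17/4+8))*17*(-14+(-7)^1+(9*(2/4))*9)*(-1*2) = -199563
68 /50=1.36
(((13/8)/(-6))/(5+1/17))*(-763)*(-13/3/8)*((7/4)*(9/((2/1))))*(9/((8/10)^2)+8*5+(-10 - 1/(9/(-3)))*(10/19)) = -685370712845/80314368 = -8533.60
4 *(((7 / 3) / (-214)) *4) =-56 / 321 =-0.17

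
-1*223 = -223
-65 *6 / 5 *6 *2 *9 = -8424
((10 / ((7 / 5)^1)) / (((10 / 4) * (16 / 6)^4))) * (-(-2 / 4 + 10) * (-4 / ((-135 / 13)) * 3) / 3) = -741 / 3584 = -0.21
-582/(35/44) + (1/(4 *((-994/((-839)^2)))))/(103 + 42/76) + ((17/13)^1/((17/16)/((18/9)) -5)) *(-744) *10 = 20996584532983/14542548020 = 1443.80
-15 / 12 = -5 / 4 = -1.25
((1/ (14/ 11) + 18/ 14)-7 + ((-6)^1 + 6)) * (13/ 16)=-897/ 224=-4.00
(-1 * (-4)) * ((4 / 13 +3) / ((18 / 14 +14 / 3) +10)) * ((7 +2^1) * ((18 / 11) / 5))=2.44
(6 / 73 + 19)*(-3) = -4179 / 73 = -57.25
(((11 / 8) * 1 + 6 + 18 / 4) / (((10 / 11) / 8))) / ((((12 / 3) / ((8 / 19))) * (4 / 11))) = 121 / 4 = 30.25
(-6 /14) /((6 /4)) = -0.29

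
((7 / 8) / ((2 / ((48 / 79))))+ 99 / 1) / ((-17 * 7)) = -7842 / 9401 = -0.83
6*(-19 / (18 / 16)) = -101.33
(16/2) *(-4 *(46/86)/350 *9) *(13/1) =-43056/7525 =-5.72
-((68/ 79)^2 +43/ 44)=-471819/ 274604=-1.72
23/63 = 0.37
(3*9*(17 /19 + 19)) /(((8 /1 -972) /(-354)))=903231 /4579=197.26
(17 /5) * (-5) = -17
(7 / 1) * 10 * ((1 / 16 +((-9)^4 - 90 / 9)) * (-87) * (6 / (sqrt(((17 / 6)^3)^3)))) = -310231067580 * sqrt(102) / 1419857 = -2206687.15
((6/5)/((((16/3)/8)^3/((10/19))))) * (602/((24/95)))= 40635/8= 5079.38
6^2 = 36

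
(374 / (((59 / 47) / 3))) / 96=8789 / 944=9.31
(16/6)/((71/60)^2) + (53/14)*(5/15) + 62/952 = 23261495/7198548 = 3.23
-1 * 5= -5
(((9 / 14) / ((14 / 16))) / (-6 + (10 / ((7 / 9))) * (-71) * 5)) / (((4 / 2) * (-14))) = 3 / 522536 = 0.00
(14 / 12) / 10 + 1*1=67 / 60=1.12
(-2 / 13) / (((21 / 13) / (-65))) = 130 / 21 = 6.19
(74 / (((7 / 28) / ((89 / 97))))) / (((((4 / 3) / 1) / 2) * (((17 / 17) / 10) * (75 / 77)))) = 4182.45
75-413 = -338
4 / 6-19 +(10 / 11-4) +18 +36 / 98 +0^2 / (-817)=-4943 / 1617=-3.06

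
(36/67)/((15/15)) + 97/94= 9883/6298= 1.57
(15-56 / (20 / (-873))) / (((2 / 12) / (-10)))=-147564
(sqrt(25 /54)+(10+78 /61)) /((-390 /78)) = -688 /305 - sqrt(6) /18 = -2.39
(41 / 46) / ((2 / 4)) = 41 / 23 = 1.78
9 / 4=2.25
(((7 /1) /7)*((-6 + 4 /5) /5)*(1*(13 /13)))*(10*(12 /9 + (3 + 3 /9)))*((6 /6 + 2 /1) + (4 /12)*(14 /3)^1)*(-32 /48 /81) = 59696 /32805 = 1.82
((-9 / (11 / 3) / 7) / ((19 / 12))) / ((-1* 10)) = 162 / 7315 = 0.02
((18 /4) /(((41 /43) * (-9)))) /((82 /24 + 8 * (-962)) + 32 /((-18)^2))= 6966 /102186965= 0.00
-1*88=-88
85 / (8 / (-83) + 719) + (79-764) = -40866210 / 59669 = -684.88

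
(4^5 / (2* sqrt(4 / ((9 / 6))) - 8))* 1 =-768 / 5 - 128* sqrt(6) / 5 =-216.31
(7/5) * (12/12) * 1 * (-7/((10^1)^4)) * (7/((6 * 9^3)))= -343/218700000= -0.00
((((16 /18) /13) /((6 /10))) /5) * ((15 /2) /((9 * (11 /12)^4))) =5120 /190333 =0.03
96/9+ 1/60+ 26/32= 11.50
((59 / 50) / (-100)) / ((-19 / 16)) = 118 / 11875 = 0.01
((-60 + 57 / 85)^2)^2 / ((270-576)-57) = -215592981186267 / 6316275625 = -34132.93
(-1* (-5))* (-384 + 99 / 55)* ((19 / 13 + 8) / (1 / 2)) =-36162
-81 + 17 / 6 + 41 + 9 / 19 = -36.69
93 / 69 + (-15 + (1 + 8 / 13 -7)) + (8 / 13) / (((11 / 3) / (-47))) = -26.92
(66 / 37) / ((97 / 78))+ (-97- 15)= -396820 / 3589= -110.57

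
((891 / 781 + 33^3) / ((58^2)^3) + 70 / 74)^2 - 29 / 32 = -1786868382503154018549873 / 156270173504510422876626496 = -0.01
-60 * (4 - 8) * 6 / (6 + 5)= 1440 / 11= 130.91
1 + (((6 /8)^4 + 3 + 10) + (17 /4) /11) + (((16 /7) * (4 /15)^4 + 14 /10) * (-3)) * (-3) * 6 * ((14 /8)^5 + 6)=1723.12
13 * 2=26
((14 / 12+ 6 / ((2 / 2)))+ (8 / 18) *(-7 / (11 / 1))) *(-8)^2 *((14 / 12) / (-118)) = -76328 / 17523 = -4.36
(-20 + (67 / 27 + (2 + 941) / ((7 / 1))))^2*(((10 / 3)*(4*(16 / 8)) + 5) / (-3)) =-46609137500 / 321489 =-144978.95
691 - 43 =648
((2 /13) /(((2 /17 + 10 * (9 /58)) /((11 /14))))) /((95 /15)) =16269 /1422967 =0.01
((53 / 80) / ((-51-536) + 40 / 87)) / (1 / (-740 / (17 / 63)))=3.10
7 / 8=0.88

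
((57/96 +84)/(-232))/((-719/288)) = 24363/166808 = 0.15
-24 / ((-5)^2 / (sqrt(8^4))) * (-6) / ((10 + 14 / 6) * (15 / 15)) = 27648 / 925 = 29.89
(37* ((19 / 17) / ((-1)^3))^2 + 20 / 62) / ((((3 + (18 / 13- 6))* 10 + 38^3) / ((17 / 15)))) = 5420441 / 5637261030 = 0.00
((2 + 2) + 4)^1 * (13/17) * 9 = 55.06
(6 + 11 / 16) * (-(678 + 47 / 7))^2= 2458094843 / 784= 3135325.05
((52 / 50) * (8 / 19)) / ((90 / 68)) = 7072 / 21375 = 0.33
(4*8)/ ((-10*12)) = -4/ 15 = -0.27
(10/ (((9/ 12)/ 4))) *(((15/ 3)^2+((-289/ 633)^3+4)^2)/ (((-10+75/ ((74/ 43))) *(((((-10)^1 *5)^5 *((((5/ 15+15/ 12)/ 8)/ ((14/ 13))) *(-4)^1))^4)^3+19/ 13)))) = 38297761379900159037586491702589056/ 12942564566390306451149929561591640484956235572980955950101464333249840378870540273659184293819635059628857882064069027471085395485549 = 0.00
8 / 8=1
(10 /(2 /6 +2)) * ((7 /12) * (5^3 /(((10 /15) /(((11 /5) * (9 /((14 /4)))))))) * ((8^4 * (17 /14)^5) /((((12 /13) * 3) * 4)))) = 304559326500 /117649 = 2588711.56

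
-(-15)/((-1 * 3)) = -5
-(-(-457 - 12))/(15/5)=-469/3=-156.33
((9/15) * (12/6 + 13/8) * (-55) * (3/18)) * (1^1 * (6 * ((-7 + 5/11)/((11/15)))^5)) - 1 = 15978940477252309/2357947691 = 6776630.60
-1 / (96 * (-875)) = 1 / 84000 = 0.00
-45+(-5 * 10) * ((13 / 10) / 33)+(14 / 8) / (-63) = -18611 / 396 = -47.00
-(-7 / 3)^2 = -49 / 9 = -5.44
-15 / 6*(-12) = 30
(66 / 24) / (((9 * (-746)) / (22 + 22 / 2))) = -121 / 8952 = -0.01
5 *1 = 5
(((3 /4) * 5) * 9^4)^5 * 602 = 2778900389599377947786071875 /512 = 5427539823436285054269672.00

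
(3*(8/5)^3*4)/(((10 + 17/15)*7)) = 0.63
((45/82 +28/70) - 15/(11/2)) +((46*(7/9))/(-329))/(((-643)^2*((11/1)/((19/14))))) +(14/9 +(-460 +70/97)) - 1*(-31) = -76496137248429391/178520204087610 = -428.50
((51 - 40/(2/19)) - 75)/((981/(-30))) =4040/327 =12.35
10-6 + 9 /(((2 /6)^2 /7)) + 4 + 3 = 578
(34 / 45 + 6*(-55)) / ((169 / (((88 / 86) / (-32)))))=20372 / 327015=0.06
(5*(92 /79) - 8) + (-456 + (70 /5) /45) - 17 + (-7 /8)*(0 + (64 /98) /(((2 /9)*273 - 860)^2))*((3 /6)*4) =-16988192897833 /35774700885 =-474.87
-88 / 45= -1.96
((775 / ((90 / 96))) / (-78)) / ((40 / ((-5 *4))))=620 / 117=5.30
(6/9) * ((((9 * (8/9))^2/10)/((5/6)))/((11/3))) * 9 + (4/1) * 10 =14456/275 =52.57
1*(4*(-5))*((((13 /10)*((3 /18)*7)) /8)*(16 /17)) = -182 /51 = -3.57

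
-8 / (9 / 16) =-128 / 9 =-14.22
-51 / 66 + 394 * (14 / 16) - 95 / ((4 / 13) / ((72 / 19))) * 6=-293745 / 44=-6676.02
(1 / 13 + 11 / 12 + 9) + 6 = 2495 / 156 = 15.99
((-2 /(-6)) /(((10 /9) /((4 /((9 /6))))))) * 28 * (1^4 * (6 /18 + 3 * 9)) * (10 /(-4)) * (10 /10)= -1530.67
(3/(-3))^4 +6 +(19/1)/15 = 124/15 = 8.27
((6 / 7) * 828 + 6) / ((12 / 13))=10855 / 14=775.36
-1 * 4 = -4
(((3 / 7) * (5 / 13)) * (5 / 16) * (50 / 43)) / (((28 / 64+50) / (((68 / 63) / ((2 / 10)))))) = 425000 / 66313611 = 0.01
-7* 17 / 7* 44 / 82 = -374 / 41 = -9.12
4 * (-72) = -288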